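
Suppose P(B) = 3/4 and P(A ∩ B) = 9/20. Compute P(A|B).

P(A|B) = P(A ∩ B) / P(B)
= (9/20) / (3/4)
= 3/5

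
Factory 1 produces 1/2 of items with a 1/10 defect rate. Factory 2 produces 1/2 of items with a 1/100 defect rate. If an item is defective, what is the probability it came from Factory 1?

Using Bayes' theorem:
P(F1) = 1/2, P(D|F1) = 1/10
P(F2) = 1/2, P(D|F2) = 1/100
P(D) = P(D|F1)P(F1) + P(D|F2)P(F2)
     = \frac{11}{200}
P(F1|D) = P(D|F1)P(F1) / P(D)
= \frac{10}{11}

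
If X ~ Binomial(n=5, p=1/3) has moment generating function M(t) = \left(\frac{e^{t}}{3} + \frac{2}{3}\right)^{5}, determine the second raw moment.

To find E[X^2], compute M^(2)(0):
M^(1)(t) = \frac{5 \left(\frac{e^{t}}{3} + \frac{2}{3}\right)^{4} e^{t}}{3}
M^(2)(t) = \frac{5 \left(\frac{e^{t}}{3} + \frac{2}{3}\right)^{4} e^{t}}{3} + \frac{20 \left(\frac{e^{t}}{3} + \frac{2}{3}\right)^{3} e^{2 t}}{9}
M^(2)(0) = \frac{35}{9}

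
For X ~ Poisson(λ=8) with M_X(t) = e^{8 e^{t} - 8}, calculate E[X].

To find E[X], compute M^(1)(0):
M^(1)(t) = 8 e^{t} e^{8 e^{t} - 8}
M^(1)(0) = 8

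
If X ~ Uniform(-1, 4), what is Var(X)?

For X ~ Uniform(-1, 4):
Var(X) = \frac{25}{12}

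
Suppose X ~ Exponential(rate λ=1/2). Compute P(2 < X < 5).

P(2 < X < 5) = ∫_{2}^{5} f(x) dx
where f(x) = \frac{e^{- \frac{x}{2}}}{2}
= - \frac{1}{e^{\frac{5}{2}}} + e^{-1}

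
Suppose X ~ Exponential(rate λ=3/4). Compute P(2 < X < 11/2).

P(2 < X < 11/2) = ∫_{2}^{11/2} f(x) dx
where f(x) = \frac{3 e^{- \frac{3 x}{4}}}{4}
= - \frac{1}{e^{\frac{33}{8}}} + e^{- \frac{3}{2}}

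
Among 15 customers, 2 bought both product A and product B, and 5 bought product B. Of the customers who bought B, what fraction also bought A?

P(A ∩ B) = 2/15
P(B) = 5/15 = 1/3
P(A|B) = P(A ∩ B) / P(B) = (2/15) / (1/3) = 2/5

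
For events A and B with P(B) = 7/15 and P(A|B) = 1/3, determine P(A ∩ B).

By definition, P(A|B) = P(A ∩ B) / P(B)
So P(A ∩ B) = P(A|B) × P(B)
= 1/3 × 7/15
= 7/45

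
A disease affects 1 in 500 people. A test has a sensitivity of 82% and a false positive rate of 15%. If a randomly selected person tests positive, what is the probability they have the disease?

Let D = the rare event, + = positive/flagged.
P(D) = 1/500
P(+|D) = 82/100 = 41/50
P(+|D') = 15/100 = 3/20
P(+) = P(+|D)P(D) + P(+|D')P(D')
     = \frac{41}{50} × \frac{1}{500} + \frac{3}{20} × \frac{499}{500}
     = \frac{7567}{50000}
P(D|+) = P(+|D)P(D)/P(+) = \frac{82}{7567}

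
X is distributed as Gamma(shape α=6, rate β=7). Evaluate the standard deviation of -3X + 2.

For X ~ Gamma(shape α=6, rate β=7):
Var(X) = \frac{6}{49}
SD(X) = √(Var(X)) = √(\frac{6}{49}) = \frac{\sqrt{6}}{7}
SD(-3X + 2) = |-3| × SD(X) = 3 × \frac{\sqrt{6}}{7} = \frac{3 \sqrt{6}}{7}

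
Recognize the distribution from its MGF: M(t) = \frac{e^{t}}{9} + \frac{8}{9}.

The MGF M(t) = \frac{e^{t}}{9} + \frac{8}{9} is the standard form for the Bernoulli distribution.
Comparing with the known MGF formula identifies: Bernoulli(p=1/9)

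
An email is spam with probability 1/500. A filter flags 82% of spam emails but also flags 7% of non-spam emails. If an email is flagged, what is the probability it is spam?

Let D = the rare event, + = positive/flagged.
P(D) = 1/500
P(+|D) = 82/100 = 41/50
P(+|D') = 7/100
P(+) = P(+|D)P(D) + P(+|D')P(D')
     = \frac{41}{50} × \frac{1}{500} + \frac{7}{100} × \frac{499}{500}
     = \frac{143}{2000}
P(D|+) = P(+|D)P(D)/P(+) = \frac{82}{3575}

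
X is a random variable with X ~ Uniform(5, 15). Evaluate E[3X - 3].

For X ~ Uniform(5, 15):
E[X] = 10
E[3X - 3] = 3 × E[X] - 3 = 27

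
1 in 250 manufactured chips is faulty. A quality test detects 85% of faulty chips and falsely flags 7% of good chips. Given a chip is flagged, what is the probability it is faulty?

Let D = the rare event, + = positive/flagged.
P(D) = 1/250
P(+|D) = 85/100 = 17/20
P(+|D') = 7/100
P(+) = P(+|D)P(D) + P(+|D')P(D')
     = \frac{17}{20} × \frac{1}{250} + \frac{7}{100} × \frac{249}{250}
     = \frac{457}{6250}
P(D|+) = P(+|D)P(D)/P(+) = \frac{85}{1828}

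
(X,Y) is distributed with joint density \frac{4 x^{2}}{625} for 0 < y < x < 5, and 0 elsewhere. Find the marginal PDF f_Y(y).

f_Y(y) = ∫_y^5 \frac{4 x^{2}}{625} dx = \frac{4}{15} - \frac{4 y^{3}}{1875}
for 0 < y < 5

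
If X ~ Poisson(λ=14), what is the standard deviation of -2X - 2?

For X ~ Poisson(λ=14):
Var(X) = 14
SD(X) = √(Var(X)) = √(14) = \sqrt{14}
SD(-2X - 2) = |-2| × SD(X) = 2 × \sqrt{14} = 2 \sqrt{14}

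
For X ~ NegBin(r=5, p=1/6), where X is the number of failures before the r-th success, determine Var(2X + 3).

For X ~ NegBin(r=5, p=1/6), where X is the number of failures before the r-th success:
Var(X) = 150
Var(2X + 3) = (2)² × Var(X) = 4 × 150 = 600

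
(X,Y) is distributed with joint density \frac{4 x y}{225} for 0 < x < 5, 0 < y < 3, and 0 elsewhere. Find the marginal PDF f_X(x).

f_X(x) = ∫_0^3 f(x,y) dy
= ∫_0^3 \frac{4 x y}{225} dy
= \frac{2 x}{25} for 0 < x < 5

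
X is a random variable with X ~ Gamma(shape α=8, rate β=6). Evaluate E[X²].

Using the identity E[X²] = Var(X) + (E[X])²:
E[X] = \frac{4}{3}
Var(X) = \frac{2}{9}
E[X²] = \frac{2}{9} + (\frac{4}{3})²
= 2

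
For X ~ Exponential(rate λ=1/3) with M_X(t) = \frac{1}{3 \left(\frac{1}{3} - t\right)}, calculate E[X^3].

To find E[X^3], compute M^(3)(0):
M^(1)(t) = \frac{1}{3 \left(\frac{1}{3} - t\right)^{2}}
M^(2)(t) = \frac{2}{3 \left(\frac{1}{3} - t\right)^{3}}
M^(3)(t) = \frac{2}{\left(\frac{1}{3} - t\right)^{4}}
M^(3)(0) = 162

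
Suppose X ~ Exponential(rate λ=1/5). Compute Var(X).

For X ~ Exponential(rate λ=1/5):
Var(X) = 25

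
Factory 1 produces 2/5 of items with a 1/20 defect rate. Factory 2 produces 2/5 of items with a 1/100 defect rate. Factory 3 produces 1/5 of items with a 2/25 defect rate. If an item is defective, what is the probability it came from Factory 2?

Using Bayes' theorem:
P(F1) = 2/5, P(D|F1) = 1/20
P(F2) = 2/5, P(D|F2) = 1/100
P(F3) = 1/5, P(D|F3) = 2/25
P(D) = P(D|F1)P(F1) + P(D|F2)P(F2) + P(D|F3)P(F3)
     = \frac{1}{25}
P(F2|D) = P(D|F2)P(F2) / P(D)
= \frac{1}{10}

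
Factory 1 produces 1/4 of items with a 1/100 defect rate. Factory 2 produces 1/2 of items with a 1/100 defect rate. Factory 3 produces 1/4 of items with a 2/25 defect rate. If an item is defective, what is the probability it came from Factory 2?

Using Bayes' theorem:
P(F1) = 1/4, P(D|F1) = 1/100
P(F2) = 1/2, P(D|F2) = 1/100
P(F3) = 1/4, P(D|F3) = 2/25
P(D) = P(D|F1)P(F1) + P(D|F2)P(F2) + P(D|F3)P(F3)
     = \frac{11}{400}
P(F2|D) = P(D|F2)P(F2) / P(D)
= \frac{2}{11}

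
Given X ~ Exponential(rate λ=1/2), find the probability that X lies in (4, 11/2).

P(4 < X < 11/2) = ∫_{4}^{11/2} f(x) dx
where f(x) = \frac{e^{- \frac{x}{2}}}{2}
= - \frac{1}{e^{\frac{11}{4}}} + e^{-2}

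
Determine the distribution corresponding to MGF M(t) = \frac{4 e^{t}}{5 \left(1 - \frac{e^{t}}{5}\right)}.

The MGF M(t) = \frac{4 e^{t}}{5 \left(1 - \frac{e^{t}}{5}\right)} is the standard form for the Geometric distribution.
Comparing with the known MGF formula identifies: Geometric(p=4/5), X = trial number of first success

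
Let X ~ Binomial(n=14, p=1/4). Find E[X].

For X ~ Binomial(n=14, p=1/4), the expected value is:
E[X] = \frac{7}{2}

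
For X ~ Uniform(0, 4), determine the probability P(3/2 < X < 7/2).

P(3/2 < X < 7/2) = ∫_{3/2}^{7/2} f(x) dx
where f(x) = \frac{1}{4}
= \frac{1}{2}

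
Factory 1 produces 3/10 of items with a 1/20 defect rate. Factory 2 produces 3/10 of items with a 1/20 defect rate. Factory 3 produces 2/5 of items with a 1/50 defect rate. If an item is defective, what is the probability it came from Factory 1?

Using Bayes' theorem:
P(F1) = 3/10, P(D|F1) = 1/20
P(F2) = 3/10, P(D|F2) = 1/20
P(F3) = 2/5, P(D|F3) = 1/50
P(D) = P(D|F1)P(F1) + P(D|F2)P(F2) + P(D|F3)P(F3)
     = \frac{19}{500}
P(F1|D) = P(D|F1)P(F1) / P(D)
= \frac{15}{38}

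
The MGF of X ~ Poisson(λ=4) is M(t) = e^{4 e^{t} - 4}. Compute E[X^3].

To find E[X^3], compute M^(3)(0):
M^(1)(t) = 4 e^{t} e^{4 e^{t} - 4}
M^(2)(t) = 16 e^{2 t} e^{4 e^{t} - 4} + 4 e^{t} e^{4 e^{t} - 4}
M^(3)(t) = 64 e^{3 t} e^{4 e^{t} - 4} + 48 e^{2 t} e^{4 e^{t} - 4} + 4 e^{t} e^{4 e^{t} - 4}
M^(3)(0) = 116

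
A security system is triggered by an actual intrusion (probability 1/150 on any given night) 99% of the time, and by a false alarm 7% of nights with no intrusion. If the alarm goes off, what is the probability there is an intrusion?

Let D = the rare event, + = positive/flagged.
P(D) = 1/150
P(+|D) = 99/100
P(+|D') = 7/100
P(+) = P(+|D)P(D) + P(+|D')P(D')
     = \frac{99}{100} × \frac{1}{150} + \frac{7}{100} × \frac{149}{150}
     = \frac{571}{7500}
P(D|+) = P(+|D)P(D)/P(+) = \frac{99}{1142}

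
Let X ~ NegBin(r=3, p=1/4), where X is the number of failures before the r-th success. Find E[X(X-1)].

E[X(X-1)] = E[X² - X] = E[X²] - E[X]
E[X] = 9
E[X²] = Var(X) + (E[X])² = 36 + (9)² = 117
E[X(X-1)] = 117 - 9 = 108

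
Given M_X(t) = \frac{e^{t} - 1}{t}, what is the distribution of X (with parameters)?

The MGF M(t) = \frac{e^{t} - 1}{t} is the standard form for the Uniform distribution.
Comparing with the known MGF formula identifies: Uniform(0, 1)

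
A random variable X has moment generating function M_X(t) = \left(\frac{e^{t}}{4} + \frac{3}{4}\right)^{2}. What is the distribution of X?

The MGF M(t) = \left(\frac{e^{t}}{4} + \frac{3}{4}\right)^{2} is the standard form for the Binomial distribution.
Comparing with the known MGF formula identifies: Binomial(n=2, p=1/4)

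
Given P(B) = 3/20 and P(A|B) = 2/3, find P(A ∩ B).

By definition, P(A|B) = P(A ∩ B) / P(B)
So P(A ∩ B) = P(A|B) × P(B)
= 2/3 × 3/20
= 1/10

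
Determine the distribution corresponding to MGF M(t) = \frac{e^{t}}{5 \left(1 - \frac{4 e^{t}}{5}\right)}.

The MGF M(t) = \frac{e^{t}}{5 \left(1 - \frac{4 e^{t}}{5}\right)} is the standard form for the Geometric distribution.
Comparing with the known MGF formula identifies: Geometric(p=1/5), X = trial number of first success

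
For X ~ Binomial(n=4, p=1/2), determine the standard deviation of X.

For X ~ Binomial(n=4, p=1/2):
Var(X) = 1
SD(X) = √(Var(X)) = √(1) = 1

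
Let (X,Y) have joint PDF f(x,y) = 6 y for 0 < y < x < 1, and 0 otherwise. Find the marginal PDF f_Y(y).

f_Y(y) = ∫_y^1 6 y dx = 6 y \left(1 - y\right)
for 0 < y < 1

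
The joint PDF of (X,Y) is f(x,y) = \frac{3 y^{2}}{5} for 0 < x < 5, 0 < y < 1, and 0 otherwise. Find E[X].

f_X(x) = ∫_0^1 \frac{3 y^{2}}{5} dy = \frac{1}{5}
E[X] = ∫_0^5 x × (\frac{1}{5}) dx = \frac{5}{2}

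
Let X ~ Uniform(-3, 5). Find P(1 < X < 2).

P(1 < X < 2) = ∫_{1}^{2} f(x) dx
where f(x) = \frac{1}{8}
= \frac{1}{8}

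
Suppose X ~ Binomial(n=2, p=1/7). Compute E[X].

For X ~ Binomial(n=2, p=1/7), the expected value is:
E[X] = \frac{2}{7}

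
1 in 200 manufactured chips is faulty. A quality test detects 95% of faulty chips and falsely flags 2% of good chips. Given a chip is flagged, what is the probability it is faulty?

Let D = the rare event, + = positive/flagged.
P(D) = 1/200
P(+|D) = 95/100 = 19/20
P(+|D') = 2/100 = 1/50
P(+) = P(+|D)P(D) + P(+|D')P(D')
     = \frac{19}{20} × \frac{1}{200} + \frac{1}{50} × \frac{199}{200}
     = \frac{493}{20000}
P(D|+) = P(+|D)P(D)/P(+) = \frac{95}{493}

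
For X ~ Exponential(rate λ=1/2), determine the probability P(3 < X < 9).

P(3 < X < 9) = ∫_{3}^{9} f(x) dx
where f(x) = \frac{e^{- \frac{x}{2}}}{2}
= - \frac{1 - e^{3}}{e^{\frac{9}{2}}}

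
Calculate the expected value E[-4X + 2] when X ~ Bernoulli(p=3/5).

For X ~ Bernoulli(p=3/5):
E[X] = \frac{3}{5}
E[-4X + 2] = -4 × E[X] + 2 = - \frac{2}{5}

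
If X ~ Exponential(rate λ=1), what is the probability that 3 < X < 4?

P(3 < X < 4) = ∫_{3}^{4} f(x) dx
where f(x) = e^{- x}
= - \frac{1 - e}{e^{4}}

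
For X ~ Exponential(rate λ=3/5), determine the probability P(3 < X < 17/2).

P(3 < X < 17/2) = ∫_{3}^{17/2} f(x) dx
where f(x) = \frac{3 e^{- \frac{3 x}{5}}}{5}
= - \frac{1}{e^{\frac{51}{10}}} + e^{- \frac{9}{5}}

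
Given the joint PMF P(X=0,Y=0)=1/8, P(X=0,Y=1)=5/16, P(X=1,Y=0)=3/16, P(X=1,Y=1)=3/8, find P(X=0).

P(X=0) = P(X=0,Y=0) + P(X=0,Y=1)
= 1/8 + 5/16
= 7/16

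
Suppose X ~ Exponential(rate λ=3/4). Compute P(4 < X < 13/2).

P(4 < X < 13/2) = ∫_{4}^{13/2} f(x) dx
where f(x) = \frac{3 e^{- \frac{3 x}{4}}}{4}
= - \frac{1}{e^{\frac{39}{8}}} + e^{-3}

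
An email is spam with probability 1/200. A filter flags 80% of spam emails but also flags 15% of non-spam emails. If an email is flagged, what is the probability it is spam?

Let D = the rare event, + = positive/flagged.
P(D) = 1/200
P(+|D) = 80/100 = 4/5
P(+|D') = 15/100 = 3/20
P(+) = P(+|D)P(D) + P(+|D')P(D')
     = \frac{4}{5} × \frac{1}{200} + \frac{3}{20} × \frac{199}{200}
     = \frac{613}{4000}
P(D|+) = P(+|D)P(D)/P(+) = \frac{16}{613}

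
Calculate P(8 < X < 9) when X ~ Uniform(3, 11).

P(8 < X < 9) = ∫_{8}^{9} f(x) dx
where f(x) = \frac{1}{8}
= \frac{1}{8}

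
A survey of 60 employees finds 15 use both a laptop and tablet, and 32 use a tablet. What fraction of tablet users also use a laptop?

P(A ∩ B) = 15/60 = 1/4
P(B) = 32/60 = 8/15
P(A|B) = P(A ∩ B) / P(B) = (1/4) / (8/15) = 15/32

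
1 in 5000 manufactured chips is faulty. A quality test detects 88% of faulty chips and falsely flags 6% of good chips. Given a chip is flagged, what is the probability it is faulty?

Let D = the rare event, + = positive/flagged.
P(D) = 1/5000
P(+|D) = 88/100 = 22/25
P(+|D') = 6/100 = 3/50
P(+) = P(+|D)P(D) + P(+|D')P(D')
     = \frac{22}{25} × \frac{1}{5000} + \frac{3}{50} × \frac{4999}{5000}
     = \frac{15041}{250000}
P(D|+) = P(+|D)P(D)/P(+) = \frac{44}{15041}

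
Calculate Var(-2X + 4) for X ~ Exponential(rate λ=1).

For X ~ Exponential(rate λ=1):
Var(X) = 1
Var(-2X + 4) = (-2)² × Var(X) = 4 × 1 = 4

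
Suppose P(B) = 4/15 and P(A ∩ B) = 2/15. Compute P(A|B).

P(A|B) = P(A ∩ B) / P(B)
= (2/15) / (4/15)
= 1/2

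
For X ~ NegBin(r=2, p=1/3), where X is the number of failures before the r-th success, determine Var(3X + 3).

For X ~ NegBin(r=2, p=1/3), where X is the number of failures before the r-th success:
Var(X) = 12
Var(3X + 3) = (3)² × Var(X) = 9 × 12 = 108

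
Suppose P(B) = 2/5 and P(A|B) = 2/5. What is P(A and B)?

By definition, P(A|B) = P(A ∩ B) / P(B)
So P(A ∩ B) = P(A|B) × P(B)
= 2/5 × 2/5
= 4/25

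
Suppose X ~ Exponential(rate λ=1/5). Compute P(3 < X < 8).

P(3 < X < 8) = ∫_{3}^{8} f(x) dx
where f(x) = \frac{e^{- \frac{x}{5}}}{5}
= - \frac{1 - e}{e^{\frac{8}{5}}}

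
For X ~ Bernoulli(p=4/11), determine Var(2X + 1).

For X ~ Bernoulli(p=4/11):
Var(X) = \frac{28}{121}
Var(2X + 1) = (2)² × Var(X) = 4 × \frac{28}{121} = \frac{112}{121}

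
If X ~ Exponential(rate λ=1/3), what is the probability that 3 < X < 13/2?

P(3 < X < 13/2) = ∫_{3}^{13/2} f(x) dx
where f(x) = \frac{e^{- \frac{x}{3}}}{3}
= - \frac{1}{e^{\frac{13}{6}}} + e^{-1}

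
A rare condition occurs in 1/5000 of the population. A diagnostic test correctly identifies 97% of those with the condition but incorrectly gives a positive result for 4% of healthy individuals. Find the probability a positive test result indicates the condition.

Let D = the rare event, + = positive/flagged.
P(D) = 1/5000
P(+|D) = 97/100
P(+|D') = 4/100 = 1/25
P(+) = P(+|D)P(D) + P(+|D')P(D')
     = \frac{97}{100} × \frac{1}{5000} + \frac{1}{25} × \frac{4999}{5000}
     = \frac{20093}{500000}
P(D|+) = P(+|D)P(D)/P(+) = \frac{97}{20093}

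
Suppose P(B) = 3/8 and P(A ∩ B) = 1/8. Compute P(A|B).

P(A|B) = P(A ∩ B) / P(B)
= (1/8) / (3/8)
= 1/3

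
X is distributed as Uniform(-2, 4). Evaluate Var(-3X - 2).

For X ~ Uniform(-2, 4):
Var(X) = 3
Var(-3X - 2) = (-3)² × Var(X) = 9 × 3 = 27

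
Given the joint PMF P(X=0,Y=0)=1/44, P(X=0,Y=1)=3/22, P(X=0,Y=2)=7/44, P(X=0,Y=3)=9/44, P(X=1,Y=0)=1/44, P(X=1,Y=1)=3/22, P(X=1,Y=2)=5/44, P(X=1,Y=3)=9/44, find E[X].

First find marginal of X:
P(X=0) = 23/44
P(X=1) = 21/44
E[X] = 0 × 23/44 + 1 × 21/44 = 21/44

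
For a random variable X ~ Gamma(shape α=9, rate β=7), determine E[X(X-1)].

E[X(X-1)] = E[X² - X] = E[X²] - E[X]
E[X] = \frac{9}{7}
E[X²] = Var(X) + (E[X])² = \frac{9}{49} + (\frac{9}{7})² = \frac{90}{49}
E[X(X-1)] = \frac{90}{49} - \frac{9}{7} = \frac{27}{49}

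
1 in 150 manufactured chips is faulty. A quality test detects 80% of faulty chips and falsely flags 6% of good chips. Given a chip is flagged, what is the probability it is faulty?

Let D = the rare event, + = positive/flagged.
P(D) = 1/150
P(+|D) = 80/100 = 4/5
P(+|D') = 6/100 = 3/50
P(+) = P(+|D)P(D) + P(+|D')P(D')
     = \frac{4}{5} × \frac{1}{150} + \frac{3}{50} × \frac{149}{150}
     = \frac{487}{7500}
P(D|+) = P(+|D)P(D)/P(+) = \frac{40}{487}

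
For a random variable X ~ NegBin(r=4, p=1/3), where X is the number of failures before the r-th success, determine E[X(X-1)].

E[X(X-1)] = E[X² - X] = E[X²] - E[X]
E[X] = 8
E[X²] = Var(X) + (E[X])² = 24 + (8)² = 88
E[X(X-1)] = 88 - 8 = 80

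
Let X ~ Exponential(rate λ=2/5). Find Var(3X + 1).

For X ~ Exponential(rate λ=2/5):
Var(X) = \frac{25}{4}
Var(3X + 1) = (3)² × Var(X) = 9 × \frac{25}{4} = \frac{225}{4}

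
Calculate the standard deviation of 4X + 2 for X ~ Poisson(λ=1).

For X ~ Poisson(λ=1):
Var(X) = 1
SD(X) = √(Var(X)) = √(1) = 1
SD(4X + 2) = |4| × SD(X) = 4 × 1 = 4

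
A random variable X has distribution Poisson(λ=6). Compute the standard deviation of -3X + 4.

For X ~ Poisson(λ=6):
Var(X) = 6
SD(X) = √(Var(X)) = √(6) = \sqrt{6}
SD(-3X + 4) = |-3| × SD(X) = 3 × \sqrt{6} = 3 \sqrt{6}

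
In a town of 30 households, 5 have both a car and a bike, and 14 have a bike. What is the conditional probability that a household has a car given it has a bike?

P(A ∩ B) = 5/30 = 1/6
P(B) = 14/30 = 7/15
P(A|B) = P(A ∩ B) / P(B) = (1/6) / (7/15) = 5/14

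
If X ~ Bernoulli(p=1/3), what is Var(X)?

For X ~ Bernoulli(p=1/3):
Var(X) = \frac{2}{9}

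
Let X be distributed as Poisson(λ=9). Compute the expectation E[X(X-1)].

E[X(X-1)] = E[X² - X] = E[X²] - E[X]
E[X] = 9
E[X²] = Var(X) + (E[X])² = 9 + (9)² = 90
E[X(X-1)] = 90 - 9 = 81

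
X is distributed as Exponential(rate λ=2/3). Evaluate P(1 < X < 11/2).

P(1 < X < 11/2) = ∫_{1}^{11/2} f(x) dx
where f(x) = \frac{2 e^{- \frac{2 x}{3}}}{3}
= - \frac{1 - e^{3}}{e^{\frac{11}{3}}}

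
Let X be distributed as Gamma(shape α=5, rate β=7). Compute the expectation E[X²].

Using the identity E[X²] = Var(X) + (E[X])²:
E[X] = \frac{5}{7}
Var(X) = \frac{5}{49}
E[X²] = \frac{5}{49} + (\frac{5}{7})²
= \frac{30}{49}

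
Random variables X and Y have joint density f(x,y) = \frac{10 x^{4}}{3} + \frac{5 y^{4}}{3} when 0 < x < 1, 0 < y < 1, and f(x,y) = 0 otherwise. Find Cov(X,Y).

E[XY] = ∫∫ xy × f(x,y) dx dy = \frac{5}{12}
E[X] = \frac{13}{18}
E[Y] = \frac{11}{18}
Cov(X,Y) = E[XY] - E[X]E[Y] = - \frac{2}{81}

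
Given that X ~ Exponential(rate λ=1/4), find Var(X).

For X ~ Exponential(rate λ=1/4):
Var(X) = 16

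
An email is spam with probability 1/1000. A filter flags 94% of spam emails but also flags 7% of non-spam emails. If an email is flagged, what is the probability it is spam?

Let D = the rare event, + = positive/flagged.
P(D) = 1/1000
P(+|D) = 94/100 = 47/50
P(+|D') = 7/100
P(+) = P(+|D)P(D) + P(+|D')P(D')
     = \frac{47}{50} × \frac{1}{1000} + \frac{7}{100} × \frac{999}{1000}
     = \frac{7087}{100000}
P(D|+) = P(+|D)P(D)/P(+) = \frac{94}{7087}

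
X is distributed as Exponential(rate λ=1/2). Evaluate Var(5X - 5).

For X ~ Exponential(rate λ=1/2):
Var(X) = 4
Var(5X - 5) = (5)² × Var(X) = 25 × 4 = 100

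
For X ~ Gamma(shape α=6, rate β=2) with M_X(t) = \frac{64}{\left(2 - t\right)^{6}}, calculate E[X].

To find E[X], compute M^(1)(0):
M^(1)(t) = \frac{384}{\left(2 - t\right)^{7}}
M^(1)(0) = 3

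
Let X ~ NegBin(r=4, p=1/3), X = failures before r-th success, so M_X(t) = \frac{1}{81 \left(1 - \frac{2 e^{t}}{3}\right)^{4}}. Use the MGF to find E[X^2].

To find E[X^2], compute M^(2)(0):
M^(1)(t) = \frac{8 e^{t}}{243 \left(1 - \frac{2 e^{t}}{3}\right)^{5}}
M^(2)(t) = \frac{8 e^{t}}{243 \left(1 - \frac{2 e^{t}}{3}\right)^{5}} + \frac{80 e^{2 t}}{729 \left(1 - \frac{2 e^{t}}{3}\right)^{6}}
M^(2)(0) = 88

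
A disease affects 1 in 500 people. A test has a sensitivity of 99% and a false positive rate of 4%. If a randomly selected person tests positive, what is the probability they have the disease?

Let D = the rare event, + = positive/flagged.
P(D) = 1/500
P(+|D) = 99/100
P(+|D') = 4/100 = 1/25
P(+) = P(+|D)P(D) + P(+|D')P(D')
     = \frac{99}{100} × \frac{1}{500} + \frac{1}{25} × \frac{499}{500}
     = \frac{419}{10000}
P(D|+) = P(+|D)P(D)/P(+) = \frac{99}{2095}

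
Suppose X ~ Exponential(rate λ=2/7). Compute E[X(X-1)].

E[X(X-1)] = E[X² - X] = E[X²] - E[X]
E[X] = \frac{7}{2}
E[X²] = Var(X) + (E[X])² = \frac{49}{4} + (\frac{7}{2})² = \frac{49}{2}
E[X(X-1)] = \frac{49}{2} - \frac{7}{2} = 21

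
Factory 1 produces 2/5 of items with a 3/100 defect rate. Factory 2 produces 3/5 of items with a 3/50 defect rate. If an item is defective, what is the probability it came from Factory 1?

Using Bayes' theorem:
P(F1) = 2/5, P(D|F1) = 3/100
P(F2) = 3/5, P(D|F2) = 3/50
P(D) = P(D|F1)P(F1) + P(D|F2)P(F2)
     = \frac{6}{125}
P(F1|D) = P(D|F1)P(F1) / P(D)
= \frac{1}{4}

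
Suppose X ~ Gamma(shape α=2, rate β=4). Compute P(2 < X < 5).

P(2 < X < 5) = ∫_{2}^{5} f(x) dx
where f(x) = 16 x e^{- 4 x}
= \frac{3 \left(-7 + 3 e^{12}\right)}{e^{20}}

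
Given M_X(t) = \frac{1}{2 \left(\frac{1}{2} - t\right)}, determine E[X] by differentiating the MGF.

To find E[X], compute M^(1)(0):
M^(1)(t) = \frac{1}{2 \left(\frac{1}{2} - t\right)^{2}}
M^(1)(0) = 2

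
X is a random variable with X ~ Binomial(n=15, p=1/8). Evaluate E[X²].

Using the identity E[X²] = Var(X) + (E[X])²:
E[X] = \frac{15}{8}
Var(X) = \frac{105}{64}
E[X²] = \frac{105}{64} + (\frac{15}{8})²
= \frac{165}{32}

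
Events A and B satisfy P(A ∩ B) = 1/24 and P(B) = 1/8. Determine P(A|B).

P(A|B) = P(A ∩ B) / P(B)
= (1/24) / (1/8)
= 1/3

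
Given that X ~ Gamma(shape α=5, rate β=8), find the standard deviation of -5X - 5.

For X ~ Gamma(shape α=5, rate β=8):
Var(X) = \frac{5}{64}
SD(X) = √(Var(X)) = √(\frac{5}{64}) = \frac{\sqrt{5}}{8}
SD(-5X - 5) = |-5| × SD(X) = 5 × \frac{\sqrt{5}}{8} = \frac{5 \sqrt{5}}{8}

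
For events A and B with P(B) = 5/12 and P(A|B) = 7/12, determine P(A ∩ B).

By definition, P(A|B) = P(A ∩ B) / P(B)
So P(A ∩ B) = P(A|B) × P(B)
= 7/12 × 5/12
= 35/144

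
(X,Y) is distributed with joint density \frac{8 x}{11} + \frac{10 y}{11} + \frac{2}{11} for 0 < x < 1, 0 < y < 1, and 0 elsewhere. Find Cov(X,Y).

E[XY] = ∫∫ xy × f(x,y) dx dy = \frac{7}{22}
E[X] = \frac{37}{66}
E[Y] = \frac{19}{33}
Cov(X,Y) = E[XY] - E[X]E[Y] = - \frac{5}{1089}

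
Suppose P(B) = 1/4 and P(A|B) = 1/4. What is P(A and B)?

By definition, P(A|B) = P(A ∩ B) / P(B)
So P(A ∩ B) = P(A|B) × P(B)
= 1/4 × 1/4
= 1/16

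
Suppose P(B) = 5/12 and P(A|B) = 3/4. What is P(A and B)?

By definition, P(A|B) = P(A ∩ B) / P(B)
So P(A ∩ B) = P(A|B) × P(B)
= 3/4 × 5/12
= 5/16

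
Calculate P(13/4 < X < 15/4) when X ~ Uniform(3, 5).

P(13/4 < X < 15/4) = ∫_{13/4}^{15/4} f(x) dx
where f(x) = \frac{1}{2}
= \frac{1}{4}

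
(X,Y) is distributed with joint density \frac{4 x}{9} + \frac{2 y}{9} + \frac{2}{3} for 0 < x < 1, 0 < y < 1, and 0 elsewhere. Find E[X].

E[X] = ∫_0^1 ∫_0^1 x × f(x,y) dy dx
= ∫_0^1 ∫_0^1 x × (\frac{4 x}{9} + \frac{2 y}{9} + \frac{2}{3}) dy dx
= \frac{29}{54}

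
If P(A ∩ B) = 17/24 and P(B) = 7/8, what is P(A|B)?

P(A|B) = P(A ∩ B) / P(B)
= (17/24) / (7/8)
= 17/21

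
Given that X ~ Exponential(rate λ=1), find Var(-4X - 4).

For X ~ Exponential(rate λ=1):
Var(X) = 1
Var(-4X - 4) = (-4)² × Var(X) = 16 × 1 = 16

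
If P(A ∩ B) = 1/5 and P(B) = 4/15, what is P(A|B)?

P(A|B) = P(A ∩ B) / P(B)
= (1/5) / (4/15)
= 3/4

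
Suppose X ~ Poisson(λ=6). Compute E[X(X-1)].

E[X(X-1)] = E[X² - X] = E[X²] - E[X]
E[X] = 6
E[X²] = Var(X) + (E[X])² = 6 + (6)² = 42
E[X(X-1)] = 42 - 6 = 36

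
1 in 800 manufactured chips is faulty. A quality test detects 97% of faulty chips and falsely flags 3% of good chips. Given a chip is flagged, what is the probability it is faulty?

Let D = the rare event, + = positive/flagged.
P(D) = 1/800
P(+|D) = 97/100
P(+|D') = 3/100
P(+) = P(+|D)P(D) + P(+|D')P(D')
     = \frac{97}{100} × \frac{1}{800} + \frac{3}{100} × \frac{799}{800}
     = \frac{1247}{40000}
P(D|+) = P(+|D)P(D)/P(+) = \frac{97}{2494}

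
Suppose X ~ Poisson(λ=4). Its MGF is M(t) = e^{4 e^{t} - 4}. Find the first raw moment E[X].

To find E[X], compute M^(1)(0):
M^(1)(t) = 4 e^{t} e^{4 e^{t} - 4}
M^(1)(0) = 4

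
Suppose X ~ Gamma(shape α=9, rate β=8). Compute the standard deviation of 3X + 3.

For X ~ Gamma(shape α=9, rate β=8):
Var(X) = \frac{9}{64}
SD(X) = √(Var(X)) = √(\frac{9}{64}) = \frac{3}{8}
SD(3X + 3) = |3| × SD(X) = 3 × \frac{3}{8} = \frac{9}{8}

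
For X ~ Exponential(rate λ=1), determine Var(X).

For X ~ Exponential(rate λ=1):
Var(X) = 1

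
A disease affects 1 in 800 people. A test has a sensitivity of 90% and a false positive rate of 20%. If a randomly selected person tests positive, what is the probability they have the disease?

Let D = the rare event, + = positive/flagged.
P(D) = 1/800
P(+|D) = 90/100 = 9/10
P(+|D') = 20/100 = 1/5
P(+) = P(+|D)P(D) + P(+|D')P(D')
     = \frac{9}{10} × \frac{1}{800} + \frac{1}{5} × \frac{799}{800}
     = \frac{1607}{8000}
P(D|+) = P(+|D)P(D)/P(+) = \frac{9}{1607}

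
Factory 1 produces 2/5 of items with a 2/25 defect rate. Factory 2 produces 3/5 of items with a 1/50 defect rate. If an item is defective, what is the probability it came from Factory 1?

Using Bayes' theorem:
P(F1) = 2/5, P(D|F1) = 2/25
P(F2) = 3/5, P(D|F2) = 1/50
P(D) = P(D|F1)P(F1) + P(D|F2)P(F2)
     = \frac{11}{250}
P(F1|D) = P(D|F1)P(F1) / P(D)
= \frac{8}{11}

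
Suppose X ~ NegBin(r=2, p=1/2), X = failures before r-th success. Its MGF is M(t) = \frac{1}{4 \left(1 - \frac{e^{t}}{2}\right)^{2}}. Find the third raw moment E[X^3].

To find E[X^3], compute M^(3)(0):
M^(1)(t) = \frac{e^{t}}{4 \left(1 - \frac{e^{t}}{2}\right)^{3}}
M^(2)(t) = \frac{e^{t}}{4 \left(1 - \frac{e^{t}}{2}\right)^{3}} + \frac{3 e^{2 t}}{8 \left(1 - \frac{e^{t}}{2}\right)^{4}}
M^(3)(t) = \frac{e^{t}}{4 \left(1 - \frac{e^{t}}{2}\right)^{3}} + \frac{9 e^{2 t}}{8 \left(1 - \frac{e^{t}}{2}\right)^{4}} + \frac{3 e^{3 t}}{4 \left(1 - \frac{e^{t}}{2}\right)^{5}}
M^(3)(0) = 44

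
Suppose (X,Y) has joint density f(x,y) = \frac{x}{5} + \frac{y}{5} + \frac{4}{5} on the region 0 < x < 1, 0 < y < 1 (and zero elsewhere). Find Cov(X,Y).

E[XY] = ∫∫ xy × f(x,y) dx dy = \frac{4}{15}
E[X] = \frac{31}{60}
E[Y] = \frac{31}{60}
Cov(X,Y) = E[XY] - E[X]E[Y] = - \frac{1}{3600}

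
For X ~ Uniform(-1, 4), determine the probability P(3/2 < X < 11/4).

P(3/2 < X < 11/4) = ∫_{3/2}^{11/4} f(x) dx
where f(x) = \frac{1}{5}
= \frac{1}{4}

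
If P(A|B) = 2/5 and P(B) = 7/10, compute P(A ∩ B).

By definition, P(A|B) = P(A ∩ B) / P(B)
So P(A ∩ B) = P(A|B) × P(B)
= 2/5 × 7/10
= 7/25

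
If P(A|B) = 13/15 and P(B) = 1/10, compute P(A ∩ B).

By definition, P(A|B) = P(A ∩ B) / P(B)
So P(A ∩ B) = P(A|B) × P(B)
= 13/15 × 1/10
= 13/150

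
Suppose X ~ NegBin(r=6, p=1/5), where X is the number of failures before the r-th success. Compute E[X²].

Using the identity E[X²] = Var(X) + (E[X])²:
E[X] = 24
Var(X) = 120
E[X²] = 120 + (24)²
= 696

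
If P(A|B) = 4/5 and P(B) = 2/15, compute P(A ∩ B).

By definition, P(A|B) = P(A ∩ B) / P(B)
So P(A ∩ B) = P(A|B) × P(B)
= 4/5 × 2/15
= 8/75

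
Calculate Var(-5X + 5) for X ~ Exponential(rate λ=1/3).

For X ~ Exponential(rate λ=1/3):
Var(X) = 9
Var(-5X + 5) = (-5)² × Var(X) = 25 × 9 = 225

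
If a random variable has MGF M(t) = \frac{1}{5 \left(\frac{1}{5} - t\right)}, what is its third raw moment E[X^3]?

To find E[X^3], compute M^(3)(0):
M^(1)(t) = \frac{1}{5 \left(\frac{1}{5} - t\right)^{2}}
M^(2)(t) = \frac{2}{5 \left(\frac{1}{5} - t\right)^{3}}
M^(3)(t) = \frac{6}{5 \left(\frac{1}{5} - t\right)^{4}}
M^(3)(0) = 750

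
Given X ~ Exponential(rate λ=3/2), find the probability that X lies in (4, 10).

P(4 < X < 10) = ∫_{4}^{10} f(x) dx
where f(x) = \frac{3 e^{- \frac{3 x}{2}}}{2}
= - \frac{1 - e^{9}}{e^{15}}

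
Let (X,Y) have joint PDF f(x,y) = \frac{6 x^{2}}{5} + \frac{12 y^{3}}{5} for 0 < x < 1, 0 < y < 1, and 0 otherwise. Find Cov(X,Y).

E[XY] = ∫∫ xy × f(x,y) dx dy = \frac{39}{100}
E[X] = \frac{3}{5}
E[Y] = \frac{17}{25}
Cov(X,Y) = E[XY] - E[X]E[Y] = - \frac{9}{500}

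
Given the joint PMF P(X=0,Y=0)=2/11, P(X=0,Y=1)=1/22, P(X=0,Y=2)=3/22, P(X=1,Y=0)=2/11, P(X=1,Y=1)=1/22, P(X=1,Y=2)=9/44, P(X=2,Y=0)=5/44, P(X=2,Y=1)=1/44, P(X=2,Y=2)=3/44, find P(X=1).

P(X=1) = P(X=1,Y=0) + P(X=1,Y=1) + P(X=1,Y=2)
= 2/11 + 1/22 + 9/44
= 19/44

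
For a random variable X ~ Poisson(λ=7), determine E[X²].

Using the identity E[X²] = Var(X) + (E[X])²:
E[X] = 7
Var(X) = 7
E[X²] = 7 + (7)²
= 56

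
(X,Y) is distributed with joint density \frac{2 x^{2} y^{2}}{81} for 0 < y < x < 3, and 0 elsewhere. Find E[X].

f_X(x) = ∫_0^x \frac{2 x^{2} y^{2}}{81} dy = \frac{2 x^{5}}{243}
E[X] = ∫_0^3 x × (\frac{2 x^{5}}{243}) dx = \frac{18}{7}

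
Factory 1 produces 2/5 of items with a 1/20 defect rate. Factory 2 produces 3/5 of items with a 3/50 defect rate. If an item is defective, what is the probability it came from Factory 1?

Using Bayes' theorem:
P(F1) = 2/5, P(D|F1) = 1/20
P(F2) = 3/5, P(D|F2) = 3/50
P(D) = P(D|F1)P(F1) + P(D|F2)P(F2)
     = \frac{7}{125}
P(F1|D) = P(D|F1)P(F1) / P(D)
= \frac{5}{14}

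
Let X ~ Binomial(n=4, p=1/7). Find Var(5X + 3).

For X ~ Binomial(n=4, p=1/7):
Var(X) = \frac{24}{49}
Var(5X + 3) = (5)² × Var(X) = 25 × \frac{24}{49} = \frac{600}{49}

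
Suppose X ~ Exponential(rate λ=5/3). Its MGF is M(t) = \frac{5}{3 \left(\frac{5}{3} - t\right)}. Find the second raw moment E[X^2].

To find E[X^2], compute M^(2)(0):
M^(1)(t) = \frac{5}{3 \left(\frac{5}{3} - t\right)^{2}}
M^(2)(t) = \frac{10}{3 \left(\frac{5}{3} - t\right)^{3}}
M^(2)(0) = \frac{18}{25}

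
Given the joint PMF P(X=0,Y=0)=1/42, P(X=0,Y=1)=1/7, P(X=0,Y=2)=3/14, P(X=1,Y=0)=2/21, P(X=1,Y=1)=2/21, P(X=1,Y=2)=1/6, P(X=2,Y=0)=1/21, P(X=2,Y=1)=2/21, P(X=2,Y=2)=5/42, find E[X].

First find marginal of X:
P(X=0) = 8/21
P(X=1) = 5/14
P(X=2) = 11/42
E[X] = 0 × 8/21 + 1 × 5/14 + 2 × 11/42 = 37/42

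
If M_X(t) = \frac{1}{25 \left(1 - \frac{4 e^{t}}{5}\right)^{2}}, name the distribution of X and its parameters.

The MGF M(t) = \frac{1}{25 \left(1 - \frac{4 e^{t}}{5}\right)^{2}} is the standard form for the NegativeBinomial distribution.
Comparing with the known MGF formula identifies: NegBin(r=2, p=1/5), X = failures before r-th success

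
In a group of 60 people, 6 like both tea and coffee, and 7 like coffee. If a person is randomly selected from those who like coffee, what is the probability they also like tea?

P(A ∩ B) = 6/60 = 1/10
P(B) = 7/60
P(A|B) = P(A ∩ B) / P(B) = (1/10) / (7/60) = 6/7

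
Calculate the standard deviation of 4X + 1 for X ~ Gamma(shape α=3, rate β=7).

For X ~ Gamma(shape α=3, rate β=7):
Var(X) = \frac{3}{49}
SD(X) = √(Var(X)) = √(\frac{3}{49}) = \frac{\sqrt{3}}{7}
SD(4X + 1) = |4| × SD(X) = 4 × \frac{\sqrt{3}}{7} = \frac{4 \sqrt{3}}{7}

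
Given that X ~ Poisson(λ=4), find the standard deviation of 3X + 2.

For X ~ Poisson(λ=4):
Var(X) = 4
SD(X) = √(Var(X)) = √(4) = 2
SD(3X + 2) = |3| × SD(X) = 3 × 2 = 6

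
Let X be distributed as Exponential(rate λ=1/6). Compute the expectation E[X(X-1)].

E[X(X-1)] = E[X² - X] = E[X²] - E[X]
E[X] = 6
E[X²] = Var(X) + (E[X])² = 36 + (6)² = 72
E[X(X-1)] = 72 - 6 = 66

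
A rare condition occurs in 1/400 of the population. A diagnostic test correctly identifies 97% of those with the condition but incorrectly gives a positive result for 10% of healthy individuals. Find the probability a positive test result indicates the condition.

Let D = the rare event, + = positive/flagged.
P(D) = 1/400
P(+|D) = 97/100
P(+|D') = 10/100 = 1/10
P(+) = P(+|D)P(D) + P(+|D')P(D')
     = \frac{97}{100} × \frac{1}{400} + \frac{1}{10} × \frac{399}{400}
     = \frac{4087}{40000}
P(D|+) = P(+|D)P(D)/P(+) = \frac{97}{4087}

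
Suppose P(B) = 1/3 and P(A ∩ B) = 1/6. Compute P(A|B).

P(A|B) = P(A ∩ B) / P(B)
= (1/6) / (1/3)
= 1/2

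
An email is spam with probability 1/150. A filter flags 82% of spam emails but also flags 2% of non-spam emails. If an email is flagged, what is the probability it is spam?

Let D = the rare event, + = positive/flagged.
P(D) = 1/150
P(+|D) = 82/100 = 41/50
P(+|D') = 2/100 = 1/50
P(+) = P(+|D)P(D) + P(+|D')P(D')
     = \frac{41}{50} × \frac{1}{150} + \frac{1}{50} × \frac{149}{150}
     = \frac{19}{750}
P(D|+) = P(+|D)P(D)/P(+) = \frac{41}{190}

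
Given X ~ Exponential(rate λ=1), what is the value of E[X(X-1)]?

E[X(X-1)] = E[X² - X] = E[X²] - E[X]
E[X] = 1
E[X²] = Var(X) + (E[X])² = 1 + (1)² = 2
E[X(X-1)] = 2 - 1 = 1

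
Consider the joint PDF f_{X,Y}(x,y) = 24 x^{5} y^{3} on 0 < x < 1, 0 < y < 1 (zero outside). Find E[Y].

E[Y] = ∫_0^1 ∫_0^1 y × f(x,y) dx dy
= \frac{4}{5}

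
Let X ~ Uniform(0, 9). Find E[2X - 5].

For X ~ Uniform(0, 9):
E[X] = \frac{9}{2}
E[2X - 5] = 2 × E[X] - 5 = 4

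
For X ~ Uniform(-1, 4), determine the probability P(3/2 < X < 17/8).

P(3/2 < X < 17/8) = ∫_{3/2}^{17/8} f(x) dx
where f(x) = \frac{1}{5}
= \frac{1}{8}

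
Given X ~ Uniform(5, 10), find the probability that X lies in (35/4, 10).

P(35/4 < X < 10) = ∫_{35/4}^{10} f(x) dx
where f(x) = \frac{1}{5}
= \frac{1}{4}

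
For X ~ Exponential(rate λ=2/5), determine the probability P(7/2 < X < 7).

P(7/2 < X < 7) = ∫_{7/2}^{7} f(x) dx
where f(x) = \frac{2 e^{- \frac{2 x}{5}}}{5}
= - \frac{1 - e^{\frac{7}{5}}}{e^{\frac{14}{5}}}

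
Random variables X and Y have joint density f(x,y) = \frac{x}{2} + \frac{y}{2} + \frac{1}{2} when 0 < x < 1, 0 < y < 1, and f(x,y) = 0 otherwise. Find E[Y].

E[Y] = ∫_0^1 ∫_0^1 y × f(x,y) dx dy
= \frac{13}{24}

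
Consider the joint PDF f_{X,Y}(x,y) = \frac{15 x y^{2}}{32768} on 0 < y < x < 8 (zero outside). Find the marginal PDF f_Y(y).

f_Y(y) = ∫_y^8 \frac{15 x y^{2}}{32768} dx = \frac{15 y^{2} \left(64 - y^{2}\right)}{65536}
for 0 < y < 8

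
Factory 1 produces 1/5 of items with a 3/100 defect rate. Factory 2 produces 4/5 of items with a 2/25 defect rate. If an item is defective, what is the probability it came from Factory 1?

Using Bayes' theorem:
P(F1) = 1/5, P(D|F1) = 3/100
P(F2) = 4/5, P(D|F2) = 2/25
P(D) = P(D|F1)P(F1) + P(D|F2)P(F2)
     = \frac{7}{100}
P(F1|D) = P(D|F1)P(F1) / P(D)
= \frac{3}{35}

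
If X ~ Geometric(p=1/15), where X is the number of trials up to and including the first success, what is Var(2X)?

For X ~ Geometric(p=1/15), where X is the number of trials up to and including the first success:
Var(X) = 210
Var(2X) = (2)² × Var(X) = 4 × 210 = 840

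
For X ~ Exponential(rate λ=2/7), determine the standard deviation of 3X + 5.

For X ~ Exponential(rate λ=2/7):
Var(X) = \frac{49}{4}
SD(X) = √(Var(X)) = √(\frac{49}{4}) = \frac{7}{2}
SD(3X + 5) = |3| × SD(X) = 3 × \frac{7}{2} = \frac{21}{2}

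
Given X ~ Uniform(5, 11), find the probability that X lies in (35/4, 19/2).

P(35/4 < X < 19/2) = ∫_{35/4}^{19/2} f(x) dx
where f(x) = \frac{1}{6}
= \frac{1}{8}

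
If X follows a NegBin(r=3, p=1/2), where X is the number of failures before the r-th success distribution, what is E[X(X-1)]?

E[X(X-1)] = E[X² - X] = E[X²] - E[X]
E[X] = 3
E[X²] = Var(X) + (E[X])² = 6 + (3)² = 15
E[X(X-1)] = 15 - 3 = 12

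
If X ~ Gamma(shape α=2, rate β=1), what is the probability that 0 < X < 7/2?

P(0 < X < 7/2) = ∫_{0}^{7/2} f(x) dx
where f(x) = x e^{- x}
= 1 - \frac{9}{2 e^{\frac{7}{2}}}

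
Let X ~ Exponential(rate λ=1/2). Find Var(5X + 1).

For X ~ Exponential(rate λ=1/2):
Var(X) = 4
Var(5X + 1) = (5)² × Var(X) = 25 × 4 = 100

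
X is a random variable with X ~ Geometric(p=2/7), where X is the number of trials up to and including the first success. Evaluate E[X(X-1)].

E[X(X-1)] = E[X² - X] = E[X²] - E[X]
E[X] = \frac{7}{2}
E[X²] = Var(X) + (E[X])² = \frac{35}{4} + (\frac{7}{2})² = 21
E[X(X-1)] = 21 - \frac{7}{2} = \frac{35}{2}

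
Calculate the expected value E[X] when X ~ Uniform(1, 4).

For X ~ Uniform(1, 4), the expected value is:
E[X] = \frac{5}{2}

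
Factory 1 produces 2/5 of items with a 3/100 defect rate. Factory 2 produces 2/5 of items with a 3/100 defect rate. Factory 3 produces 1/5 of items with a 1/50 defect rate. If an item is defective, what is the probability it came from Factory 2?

Using Bayes' theorem:
P(F1) = 2/5, P(D|F1) = 3/100
P(F2) = 2/5, P(D|F2) = 3/100
P(F3) = 1/5, P(D|F3) = 1/50
P(D) = P(D|F1)P(F1) + P(D|F2)P(F2) + P(D|F3)P(F3)
     = \frac{7}{250}
P(F2|D) = P(D|F2)P(F2) / P(D)
= \frac{3}{7}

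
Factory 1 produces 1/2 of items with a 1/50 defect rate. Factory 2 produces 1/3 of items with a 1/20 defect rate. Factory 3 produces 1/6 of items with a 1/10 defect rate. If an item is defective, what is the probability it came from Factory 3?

Using Bayes' theorem:
P(F1) = 1/2, P(D|F1) = 1/50
P(F2) = 1/3, P(D|F2) = 1/20
P(F3) = 1/6, P(D|F3) = 1/10
P(D) = P(D|F1)P(F1) + P(D|F2)P(F2) + P(D|F3)P(F3)
     = \frac{13}{300}
P(F3|D) = P(D|F3)P(F3) / P(D)
= \frac{5}{13}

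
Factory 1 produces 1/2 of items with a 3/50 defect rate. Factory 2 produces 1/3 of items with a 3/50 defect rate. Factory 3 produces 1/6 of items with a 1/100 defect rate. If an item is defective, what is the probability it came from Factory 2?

Using Bayes' theorem:
P(F1) = 1/2, P(D|F1) = 3/50
P(F2) = 1/3, P(D|F2) = 3/50
P(F3) = 1/6, P(D|F3) = 1/100
P(D) = P(D|F1)P(F1) + P(D|F2)P(F2) + P(D|F3)P(F3)
     = \frac{31}{600}
P(F2|D) = P(D|F2)P(F2) / P(D)
= \frac{12}{31}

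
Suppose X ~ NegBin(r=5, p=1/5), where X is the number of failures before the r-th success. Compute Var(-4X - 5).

For X ~ NegBin(r=5, p=1/5), where X is the number of failures before the r-th success:
Var(X) = 100
Var(-4X - 5) = (-4)² × Var(X) = 16 × 100 = 1600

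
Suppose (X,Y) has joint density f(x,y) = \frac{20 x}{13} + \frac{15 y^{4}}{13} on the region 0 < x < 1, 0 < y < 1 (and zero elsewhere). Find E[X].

E[X] = ∫_0^1 ∫_0^1 x × f(x,y) dy dx
= ∫_0^1 ∫_0^1 x × (\frac{20 x}{13} + \frac{15 y^{4}}{13}) dy dx
= \frac{49}{78}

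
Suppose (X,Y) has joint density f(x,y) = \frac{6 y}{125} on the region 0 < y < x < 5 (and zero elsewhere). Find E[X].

f_X(x) = ∫_0^x \frac{6 y}{125} dy = \frac{3 x^{2}}{125}
E[X] = ∫_0^5 x × (\frac{3 x^{2}}{125}) dx = \frac{15}{4}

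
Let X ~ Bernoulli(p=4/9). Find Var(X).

For X ~ Bernoulli(p=4/9):
Var(X) = \frac{20}{81}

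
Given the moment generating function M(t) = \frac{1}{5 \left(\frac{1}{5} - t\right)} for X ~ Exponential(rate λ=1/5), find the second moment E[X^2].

To find E[X^2], compute M^(2)(0):
M^(1)(t) = \frac{1}{5 \left(\frac{1}{5} - t\right)^{2}}
M^(2)(t) = \frac{2}{5 \left(\frac{1}{5} - t\right)^{3}}
M^(2)(0) = 50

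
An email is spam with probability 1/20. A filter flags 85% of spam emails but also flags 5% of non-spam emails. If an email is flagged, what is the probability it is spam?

Let D = the rare event, + = positive/flagged.
P(D) = 1/20
P(+|D) = 85/100 = 17/20
P(+|D') = 5/100 = 1/20
P(+) = P(+|D)P(D) + P(+|D')P(D')
     = \frac{17}{20} × \frac{1}{20} + \frac{1}{20} × \frac{19}{20}
     = \frac{9}{100}
P(D|+) = P(+|D)P(D)/P(+) = \frac{17}{36}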